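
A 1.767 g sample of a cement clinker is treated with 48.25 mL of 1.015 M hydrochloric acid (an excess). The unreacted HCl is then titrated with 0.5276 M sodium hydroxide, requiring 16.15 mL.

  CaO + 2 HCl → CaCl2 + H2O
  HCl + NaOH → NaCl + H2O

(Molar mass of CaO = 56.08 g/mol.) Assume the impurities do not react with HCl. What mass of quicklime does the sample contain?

n(HCl) added = 0.04825 × 1.015 = 0.04897 mol
n(NaOH) used in back-titration = 0.01615 × 0.5276 = 8.521 × 10^-3 mol
n(HCl) left over = 8.521 × 10^-3 mol (1:1 ratio)
n(HCl) consumed by analyte = 0.04897 − 8.521 × 10^-3 = 0.04045 mol
From the 1:2 ratio, n(CaO) = 1/2 × 0.04045 = 0.02023 mol
mass of CaO = 0.02023 × 56.08 = 1.134 g

1.134 g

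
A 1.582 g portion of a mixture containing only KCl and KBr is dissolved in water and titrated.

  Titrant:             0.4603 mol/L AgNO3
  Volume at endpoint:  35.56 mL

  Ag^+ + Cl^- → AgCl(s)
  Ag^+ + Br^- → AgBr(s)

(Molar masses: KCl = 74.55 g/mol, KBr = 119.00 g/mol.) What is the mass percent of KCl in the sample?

38.78 %

n(AgNO3) = 0.03556 × 0.4603 = 0.01637 mol
Let x = n(KCl), y = n(KBr).
Titrant: 1x + 1y = 0.01637;  mass: 74.55x + 119.00y = 1.582
Solving, x = 8.230 × 10^-3 mol, y = 8.138 × 10^-3 mol
mass of KCl = 8.230 × 10^-3 × 74.55 = 0.6135 g
% KCl = 0.6135 / 1.582 × 100 = 38.78 %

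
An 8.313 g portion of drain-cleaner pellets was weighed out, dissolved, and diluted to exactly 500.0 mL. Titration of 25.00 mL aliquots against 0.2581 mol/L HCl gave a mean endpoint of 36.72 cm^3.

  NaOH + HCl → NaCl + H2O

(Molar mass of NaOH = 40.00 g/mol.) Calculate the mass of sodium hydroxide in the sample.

7.582 g

n(HCl) per titration = 0.03672 × 0.2581 = 9.477 × 10^-3 mol
n(NaOH) in each aliquot = 9.477 × 10^-3 mol (1:1 ratio)
n(NaOH) in the whole flask = 9.477 × 10^-3 × 500.0/25.00 = 0.1895 mol
mass of NaOH = 0.1895 × 40.00 = 7.582 g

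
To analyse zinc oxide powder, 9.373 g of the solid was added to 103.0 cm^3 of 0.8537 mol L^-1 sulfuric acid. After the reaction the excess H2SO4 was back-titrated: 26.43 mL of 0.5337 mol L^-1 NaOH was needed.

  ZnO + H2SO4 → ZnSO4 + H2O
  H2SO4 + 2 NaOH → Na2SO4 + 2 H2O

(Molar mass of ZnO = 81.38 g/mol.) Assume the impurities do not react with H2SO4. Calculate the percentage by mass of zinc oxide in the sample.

n(H2SO4) added = 0.1030 × 0.8537 = 0.08793 mol
n(NaOH) used in back-titration = 0.02643 × 0.5337 = 0.01411 mol
From the 1:2 ratio, n(H2SO4) left over = 1/2 × 0.01411 = 7.053 × 10^-3 mol
n(H2SO4) consumed by analyte = 0.08793 − 7.053 × 10^-3 = 0.08088 mol
n(ZnO) = 0.08088 mol (1:1 ratio)
mass of ZnO = 0.08088 × 81.38 = 6.582 g
% ZnO = 6.582 / 9.373 × 100 = 70.22 %

70.22 %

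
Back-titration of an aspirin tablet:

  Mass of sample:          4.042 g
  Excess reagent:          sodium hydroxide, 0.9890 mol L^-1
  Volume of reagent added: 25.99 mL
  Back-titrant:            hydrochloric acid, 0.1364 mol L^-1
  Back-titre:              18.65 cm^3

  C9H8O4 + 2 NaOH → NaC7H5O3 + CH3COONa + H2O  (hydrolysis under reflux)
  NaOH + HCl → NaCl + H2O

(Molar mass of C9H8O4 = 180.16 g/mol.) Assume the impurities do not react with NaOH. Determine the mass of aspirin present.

2.086 g

n(NaOH) added = 0.02599 × 0.9890 = 0.02570 mol
n(HCl) used in back-titration = 0.01865 × 0.1364 = 2.544 × 10^-3 mol
n(NaOH) left over = 2.544 × 10^-3 mol (1:1 ratio)
n(NaOH) consumed by analyte = 0.02570 − 2.544 × 10^-3 = 0.02316 mol
From the 1:2 ratio, n(C9H8O4) = 1/2 × 0.02316 = 0.01158 mol
mass of C9H8O4 = 0.01158 × 180.16 = 2.086 g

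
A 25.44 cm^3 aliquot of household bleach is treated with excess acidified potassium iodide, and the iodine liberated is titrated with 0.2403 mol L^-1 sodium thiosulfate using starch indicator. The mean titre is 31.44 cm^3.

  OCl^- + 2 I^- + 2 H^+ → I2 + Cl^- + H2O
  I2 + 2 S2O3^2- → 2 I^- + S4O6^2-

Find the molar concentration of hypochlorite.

0.1485 mol/L

n(S2O3^2-) = 0.03144 × 0.2403 = 7.555 × 10^-3 mol
n(I2) = n(S2O3^2-)/2 = 3.778 × 10^-3 mol
n(OCl^-) in the aliquot = 3.778 × 10^-3 mol (1:1 ratio)
[OCl^-] = 3.778 × 10^-3 / 0.02544 = 0.1485 mol/L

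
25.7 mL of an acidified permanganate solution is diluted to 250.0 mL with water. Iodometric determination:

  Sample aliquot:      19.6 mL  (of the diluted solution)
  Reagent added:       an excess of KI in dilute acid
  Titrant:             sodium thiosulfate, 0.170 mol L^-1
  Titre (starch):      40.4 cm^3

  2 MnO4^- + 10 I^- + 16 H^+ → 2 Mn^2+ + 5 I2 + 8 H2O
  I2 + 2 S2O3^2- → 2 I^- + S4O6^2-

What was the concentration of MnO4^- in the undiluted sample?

n(S2O3^2-) = 0.0404 × 0.170 = 6.87 × 10^-3 mol
n(I2) = n(S2O3^2-)/2 = 3.43 × 10^-3 mol
From the 2:5 ratio, n(MnO4^-) in the aliquot = 2/5 × 3.43 × 10^-3 = 1.37 × 10^-3 mol
[MnO4^-]_dilute = 1.37 × 10^-3 / 0.0196 = 0.0701 mol/L
[MnO4^-]_original = 0.0701 × 250.0/25.7 = 0.682 mol/L

0.682 mol/L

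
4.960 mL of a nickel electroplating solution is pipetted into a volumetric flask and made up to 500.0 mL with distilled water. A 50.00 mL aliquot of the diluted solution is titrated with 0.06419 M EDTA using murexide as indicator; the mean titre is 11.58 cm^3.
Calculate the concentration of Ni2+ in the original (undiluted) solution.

1.499 M

Ni^2+ + EDTA^4- → [Ni(EDTA)]^2-
n(EDTA) = 0.01158 × 0.06419 = 7.433 × 10^-4 mol
n(Ni2+) in the aliquot = 7.433 × 10^-4 mol (1:1 ratio)
[Ni2+]_dilute = 7.433 × 10^-4 / 0.05000 = 0.01487 mol/L
Dilution factor = 500.0 / 4.960 = 100.8
[Ni2+]_stock = 0.01487 × 100.8 = 1.499 mol/L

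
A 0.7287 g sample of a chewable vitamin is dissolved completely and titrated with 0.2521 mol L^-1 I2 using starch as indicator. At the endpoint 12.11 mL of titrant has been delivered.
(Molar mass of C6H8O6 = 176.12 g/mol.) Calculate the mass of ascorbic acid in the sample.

C6H8O6 + I2 → C6H6O6 + 2 HI
n(I2) = 0.01211 L × 0.2521 mol/L = 3.053 × 10^-3 mol
n(C6H8O6) = 3.053 × 10^-3 mol (1:1 ratio)
mass of C6H8O6 = 3.053 × 10^-3 × 176.12 g/mol = 0.5377 g

0.5377 g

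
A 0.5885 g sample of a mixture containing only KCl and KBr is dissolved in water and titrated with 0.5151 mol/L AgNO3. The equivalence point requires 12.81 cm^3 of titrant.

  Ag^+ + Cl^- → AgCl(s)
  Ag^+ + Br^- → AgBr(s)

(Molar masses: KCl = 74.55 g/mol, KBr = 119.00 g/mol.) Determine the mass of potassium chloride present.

0.3299 g

n(AgNO3) = 0.01281 × 0.5151 = 6.598 × 10^-3 mol
Let x = n(KCl), y = n(KBr).
Titrant: 1x + 1y = 6.598 × 10^-3;  mass: 74.55x + 119.00y = 0.5885
Solving, x = 4.425 × 10^-3 mol, y = 2.173 × 10^-3 mol
mass of KCl = 4.425 × 10^-3 × 74.55 = 0.3299 g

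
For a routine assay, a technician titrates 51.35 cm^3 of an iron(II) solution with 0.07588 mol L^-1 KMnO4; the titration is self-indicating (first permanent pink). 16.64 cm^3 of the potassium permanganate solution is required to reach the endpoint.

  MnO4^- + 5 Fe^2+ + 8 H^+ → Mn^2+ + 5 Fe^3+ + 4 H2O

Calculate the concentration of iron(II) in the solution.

0.1229 mol/L

n(KMnO4) = 0.01664 L × 0.07588 mol/L = 1.263 × 10^-3 mol
From the 5:1 mole ratio, n(Fe2+) = 5/1 × 1.263 × 10^-3 = 6.313 × 10^-3 mol
[Fe2+] = 6.313 × 10^-3 mol / 0.05135 L = 0.1229 mol/L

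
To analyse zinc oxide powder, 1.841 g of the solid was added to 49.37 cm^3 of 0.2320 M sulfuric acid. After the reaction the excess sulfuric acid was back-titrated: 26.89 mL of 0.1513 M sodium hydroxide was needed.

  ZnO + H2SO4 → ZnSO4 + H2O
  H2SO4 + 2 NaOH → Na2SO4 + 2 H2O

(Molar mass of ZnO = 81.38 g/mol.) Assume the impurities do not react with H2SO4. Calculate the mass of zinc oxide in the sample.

n(H2SO4) added = 0.04937 × 0.2320 = 0.01145 mol
n(NaOH) used in back-titration = 0.02689 × 0.1513 = 4.068 × 10^-3 mol
From the 1:2 ratio, n(H2SO4) left over = 1/2 × 4.068 × 10^-3 = 2.034 × 10^-3 mol
n(H2SO4) consumed by analyte = 0.01145 − 2.034 × 10^-3 = 9.420 × 10^-3 mol
n(ZnO) = 9.420 × 10^-3 mol (1:1 ratio)
mass of ZnO = 9.420 × 10^-3 × 81.38 = 0.7666 g

0.7666 g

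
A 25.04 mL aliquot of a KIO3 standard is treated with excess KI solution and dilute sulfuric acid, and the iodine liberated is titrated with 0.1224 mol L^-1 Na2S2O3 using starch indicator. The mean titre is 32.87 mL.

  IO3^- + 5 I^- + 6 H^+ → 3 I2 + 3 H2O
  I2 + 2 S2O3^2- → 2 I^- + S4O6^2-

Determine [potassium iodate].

0.02678 mol/L

n(S2O3^2-) = 0.03287 × 0.1224 = 4.023 × 10^-3 mol
n(I2) = n(S2O3^2-)/2 = 2.012 × 10^-3 mol
From the 1:3 ratio, n(IO3^-) in the aliquot = 1/3 × 2.012 × 10^-3 = 6.705 × 10^-4 mol
[IO3^-] = 6.705 × 10^-4 / 0.02504 = 0.02678 mol/L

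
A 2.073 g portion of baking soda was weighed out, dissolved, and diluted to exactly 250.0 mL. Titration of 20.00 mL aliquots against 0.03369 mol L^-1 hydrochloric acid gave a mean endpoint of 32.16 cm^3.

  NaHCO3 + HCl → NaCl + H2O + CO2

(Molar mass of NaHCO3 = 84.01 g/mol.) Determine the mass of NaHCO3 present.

n(HCl) per titration = 0.03216 × 0.03369 = 1.083 × 10^-3 mol
n(NaHCO3) in each aliquot = 1.083 × 10^-3 mol (1:1 ratio)
n(NaHCO3) in the whole flask = 1.083 × 10^-3 × 250.0/20.00 = 0.01354 mol
mass of NaHCO3 = 0.01354 × 84.01 = 1.138 g

1.138 g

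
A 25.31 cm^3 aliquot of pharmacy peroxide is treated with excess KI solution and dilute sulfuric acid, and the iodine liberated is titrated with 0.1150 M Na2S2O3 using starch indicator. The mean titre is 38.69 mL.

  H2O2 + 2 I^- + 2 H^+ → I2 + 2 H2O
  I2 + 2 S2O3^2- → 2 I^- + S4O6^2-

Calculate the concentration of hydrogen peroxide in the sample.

0.08790 M

n(S2O3^2-) = 0.03869 × 0.1150 = 4.449 × 10^-3 mol
n(I2) = n(S2O3^2-)/2 = 2.225 × 10^-3 mol
n(H2O2) in the aliquot = 2.225 × 10^-3 mol (1:1 ratio)
[H2O2] = 2.225 × 10^-3 / 0.02531 = 0.08790 mol/L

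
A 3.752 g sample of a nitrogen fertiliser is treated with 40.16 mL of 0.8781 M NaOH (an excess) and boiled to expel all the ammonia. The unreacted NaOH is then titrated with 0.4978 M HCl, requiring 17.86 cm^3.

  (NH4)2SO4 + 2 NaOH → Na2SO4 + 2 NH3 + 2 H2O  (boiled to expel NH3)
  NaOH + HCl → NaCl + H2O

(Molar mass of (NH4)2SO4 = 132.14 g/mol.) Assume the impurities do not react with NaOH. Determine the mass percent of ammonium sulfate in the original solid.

46.44 %

n(NaOH) added = 0.04016 × 0.8781 = 0.03526 mol
n(HCl) used in back-titration = 0.01786 × 0.4978 = 8.891 × 10^-3 mol
n(NaOH) left over = 8.891 × 10^-3 mol (1:1 ratio)
n(NaOH) consumed by analyte = 0.03526 − 8.891 × 10^-3 = 0.02637 mol
From the 1:2 ratio, n((NH4)2SO4) = 1/2 × 0.02637 = 0.01319 mol
mass of (NH4)2SO4 = 0.01319 × 132.14 = 1.743 g
% (NH4)2SO4 = 1.743 / 3.752 × 100 = 46.44 %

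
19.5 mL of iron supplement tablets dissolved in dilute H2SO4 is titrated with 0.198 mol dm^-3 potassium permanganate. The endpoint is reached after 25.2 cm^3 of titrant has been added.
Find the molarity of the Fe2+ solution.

MnO4^- + 5 Fe^2+ + 8 H^+ → Mn^2+ + 5 Fe^3+ + 4 H2O
n(KMnO4) = 0.0252 L × 0.198 mol/L = 4.99 × 10^-3 mol
From the 5:1 mole ratio, n(Fe2+) = 5/1 × 4.99 × 10^-3 = 0.0249 mol
[Fe2+] = 0.0249 mol / 0.0195 L = 1.28 mol/L

1.28 mol/L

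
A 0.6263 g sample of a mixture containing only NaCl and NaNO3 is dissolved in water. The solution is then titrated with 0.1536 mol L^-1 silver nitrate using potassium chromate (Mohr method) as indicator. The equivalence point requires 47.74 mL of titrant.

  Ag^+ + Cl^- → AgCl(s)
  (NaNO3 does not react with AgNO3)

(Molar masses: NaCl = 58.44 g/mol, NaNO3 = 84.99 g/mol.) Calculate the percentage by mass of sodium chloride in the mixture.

68.42 %

n(AgNO3) = 0.04774 × 0.1536 = 7.333 × 10^-3 mol
Let x = n(NaCl), y = n(NaNO3).
Titrant: 1x = 7.333 × 10^-3;  mass: 58.44x + 84.99y = 0.6263
Solving, x = 7.333 × 10^-3 mol, y = 2.327 × 10^-3 mol
mass of NaCl = 7.333 × 10^-3 × 58.44 = 0.4285 g
% NaCl = 0.4285 / 0.6263 × 100 = 68.42 %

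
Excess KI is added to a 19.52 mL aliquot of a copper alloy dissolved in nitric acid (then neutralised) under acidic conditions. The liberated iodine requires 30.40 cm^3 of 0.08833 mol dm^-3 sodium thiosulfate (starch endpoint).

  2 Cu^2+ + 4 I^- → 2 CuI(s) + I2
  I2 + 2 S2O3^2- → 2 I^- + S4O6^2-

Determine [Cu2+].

n(S2O3^2-) = 0.03040 × 0.08833 = 2.685 × 10^-3 mol
n(I2) = n(S2O3^2-)/2 = 1.343 × 10^-3 mol
From the 2:1 ratio, n(Cu2+) in the aliquot = 2/1 × 1.343 × 10^-3 = 2.685 × 10^-3 mol
[Cu2+] = 2.685 × 10^-3 / 0.01952 = 0.1376 mol/L

0.1376 mol/L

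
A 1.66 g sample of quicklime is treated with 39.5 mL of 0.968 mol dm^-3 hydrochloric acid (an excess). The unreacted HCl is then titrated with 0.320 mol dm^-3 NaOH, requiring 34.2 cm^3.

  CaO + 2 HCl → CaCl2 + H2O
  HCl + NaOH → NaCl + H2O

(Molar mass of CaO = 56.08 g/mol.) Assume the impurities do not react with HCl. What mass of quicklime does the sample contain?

0.765 g

n(HCl) added = 0.0395 × 0.968 = 0.0382 mol
n(NaOH) used in back-titration = 0.0342 × 0.320 = 0.0109 mol
n(HCl) left over = 0.0109 mol (1:1 ratio)
n(HCl) consumed by analyte = 0.0382 − 0.0109 = 0.0273 mol
From the 1:2 ratio, n(CaO) = 1/2 × 0.0273 = 0.0136 mol
mass of CaO = 0.0136 × 56.08 = 0.765 g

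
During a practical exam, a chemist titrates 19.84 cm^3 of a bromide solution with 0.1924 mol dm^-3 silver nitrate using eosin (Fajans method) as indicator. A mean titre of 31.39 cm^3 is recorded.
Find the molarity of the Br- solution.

Ag^+ + Br^- → AgBr(s)
n(AgNO3) = 0.03139 L × 0.1924 mol/L = 6.039 × 10^-3 mol
n(Br-) = 6.039 × 10^-3 mol (1:1 mole ratio)
[Br-] = 6.039 × 10^-3 mol / 0.01984 L = 0.3044 mol/L

0.3044 mol/L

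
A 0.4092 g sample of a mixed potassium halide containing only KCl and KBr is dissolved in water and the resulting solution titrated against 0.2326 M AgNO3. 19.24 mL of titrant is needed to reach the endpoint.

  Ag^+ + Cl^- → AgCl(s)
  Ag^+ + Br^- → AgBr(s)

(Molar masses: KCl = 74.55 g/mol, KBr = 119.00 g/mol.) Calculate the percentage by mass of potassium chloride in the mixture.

n(AgNO3) = 0.01924 × 0.2326 = 4.475 × 10^-3 mol
Let x = n(KCl), y = n(KBr).
Titrant: 1x + 1y = 4.475 × 10^-3;  mass: 74.55x + 119.00y = 0.4092
Solving, x = 2.775 × 10^-3 mol, y = 1.700 × 10^-3 mol
mass of KCl = 2.775 × 10^-3 × 74.55 = 0.2069 g
% KCl = 0.2069 / 0.4092 × 100 = 50.56 %

50.56 %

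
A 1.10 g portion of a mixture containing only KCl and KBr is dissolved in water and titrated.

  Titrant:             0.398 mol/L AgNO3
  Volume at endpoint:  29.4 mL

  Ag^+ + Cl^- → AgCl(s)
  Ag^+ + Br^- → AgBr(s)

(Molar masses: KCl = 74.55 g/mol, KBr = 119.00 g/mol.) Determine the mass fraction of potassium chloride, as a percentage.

44.6 %

n(AgNO3) = 0.0294 × 0.398 = 0.0117 mol
Let x = n(KCl), y = n(KBr).
Titrant: 1x + 1y = 0.0117;  mass: 74.55x + 119.00y = 1.10
Solving, x = 6.58 × 10^-3 mol, y = 5.12 × 10^-3 mol
mass of KCl = 6.58 × 10^-3 × 74.55 = 0.490 g
% KCl = 0.490 / 1.10 × 100 = 44.6 %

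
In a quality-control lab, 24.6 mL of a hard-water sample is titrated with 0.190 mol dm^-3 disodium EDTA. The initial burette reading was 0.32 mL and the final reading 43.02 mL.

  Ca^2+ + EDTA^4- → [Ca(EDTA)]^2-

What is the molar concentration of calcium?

0.330 mol/L

n(EDTA) = 0.0427 L × 0.190 mol/L = 8.11 × 10^-3 mol
n(Ca2+) = 8.11 × 10^-3 mol (1:1 mole ratio)
[Ca2+] = 8.11 × 10^-3 mol / 0.0246 L = 0.330 mol/L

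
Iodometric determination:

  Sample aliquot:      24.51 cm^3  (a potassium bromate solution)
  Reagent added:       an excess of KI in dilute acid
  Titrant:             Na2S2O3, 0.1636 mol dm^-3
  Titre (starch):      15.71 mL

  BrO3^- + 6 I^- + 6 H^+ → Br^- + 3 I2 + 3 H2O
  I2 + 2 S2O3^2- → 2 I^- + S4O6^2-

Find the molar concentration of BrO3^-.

0.01748 mol/L

n(S2O3^2-) = 0.01571 × 0.1636 = 2.570 × 10^-3 mol
n(I2) = n(S2O3^2-)/2 = 1.285 × 10^-3 mol
From the 1:3 ratio, n(BrO3^-) in the aliquot = 1/3 × 1.285 × 10^-3 = 4.284 × 10^-4 mol
[BrO3^-] = 4.284 × 10^-4 / 0.02451 = 0.01748 mol/L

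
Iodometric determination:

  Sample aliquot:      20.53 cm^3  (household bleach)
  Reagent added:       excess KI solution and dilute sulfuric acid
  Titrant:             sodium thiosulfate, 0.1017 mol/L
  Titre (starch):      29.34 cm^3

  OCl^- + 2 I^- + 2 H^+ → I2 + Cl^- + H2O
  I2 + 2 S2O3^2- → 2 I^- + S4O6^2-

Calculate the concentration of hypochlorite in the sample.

0.07267 mol/L

n(S2O3^2-) = 0.02934 × 0.1017 = 2.984 × 10^-3 mol
n(I2) = n(S2O3^2-)/2 = 1.492 × 10^-3 mol
n(OCl^-) in the aliquot = 1.492 × 10^-3 mol (1:1 ratio)
[OCl^-] = 1.492 × 10^-3 / 0.02053 = 0.07267 mol/L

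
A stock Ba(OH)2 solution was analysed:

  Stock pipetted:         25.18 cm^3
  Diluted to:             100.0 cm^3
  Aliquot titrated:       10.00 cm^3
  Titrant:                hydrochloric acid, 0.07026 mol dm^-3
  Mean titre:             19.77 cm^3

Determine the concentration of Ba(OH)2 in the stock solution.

0.2758 mol/L

Ba(OH)2 + 2 HCl → BaCl2 + 2 H2O
n(HCl) = 0.01977 × 0.07026 = 1.389 × 10^-3 mol
From the 1:2 ratio, n(Ba(OH)2) in the aliquot = 1/2 × 1.389 × 10^-3 = 6.945 × 10^-4 mol
[Ba(OH)2]_dilute = 6.945 × 10^-4 / 0.01000 = 0.06945 mol/L
Dilution factor = 100.0 / 25.18 = 3.971
[Ba(OH)2]_stock = 0.06945 × 3.971 = 0.2758 mol/L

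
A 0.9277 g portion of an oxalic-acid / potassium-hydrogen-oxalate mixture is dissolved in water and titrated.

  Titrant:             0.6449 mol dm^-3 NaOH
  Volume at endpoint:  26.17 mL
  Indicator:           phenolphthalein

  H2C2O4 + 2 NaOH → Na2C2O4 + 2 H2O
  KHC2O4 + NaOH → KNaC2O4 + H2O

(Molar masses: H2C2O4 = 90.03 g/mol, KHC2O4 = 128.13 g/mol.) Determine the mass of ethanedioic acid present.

0.6687 g

n(NaOH) = 0.02617 × 0.6449 = 0.01688 mol
Let x = n(H2C2O4), y = n(KHC2O4).
Titrant: 2x + 1y = 0.01688;  mass: 90.03x + 128.13y = 0.9277
Solving, x = 7.428 × 10^-3 mol, y = 2.021 × 10^-3 mol
mass of H2C2O4 = 7.428 × 10^-3 × 90.03 = 0.6687 g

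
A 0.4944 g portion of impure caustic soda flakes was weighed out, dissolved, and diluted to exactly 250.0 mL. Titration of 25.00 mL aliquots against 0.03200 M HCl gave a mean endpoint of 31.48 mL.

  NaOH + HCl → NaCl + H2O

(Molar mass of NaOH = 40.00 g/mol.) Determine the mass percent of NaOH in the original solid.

n(HCl) per titration = 0.03148 × 0.03200 = 1.007 × 10^-3 mol
n(NaOH) in each aliquot = 1.007 × 10^-3 mol (1:1 ratio)
n(NaOH) in the whole flask = 1.007 × 10^-3 × 250.0/25.00 = 0.01007 mol
mass of NaOH = 0.01007 × 40.00 = 0.4029 g
% NaOH = 0.4029 / 0.4944 × 100 = 81.50 %

81.50 %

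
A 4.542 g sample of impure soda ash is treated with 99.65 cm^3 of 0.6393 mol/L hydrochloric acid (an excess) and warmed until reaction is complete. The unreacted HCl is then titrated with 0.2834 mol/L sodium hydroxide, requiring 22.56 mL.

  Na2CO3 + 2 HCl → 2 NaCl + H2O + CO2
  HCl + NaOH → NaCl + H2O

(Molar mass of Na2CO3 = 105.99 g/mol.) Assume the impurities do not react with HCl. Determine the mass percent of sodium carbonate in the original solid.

n(HCl) added = 0.09965 × 0.6393 = 0.06371 mol
n(NaOH) used in back-titration = 0.02256 × 0.2834 = 6.394 × 10^-3 mol
n(HCl) left over = 6.394 × 10^-3 mol (1:1 ratio)
n(HCl) consumed by analyte = 0.06371 − 6.394 × 10^-3 = 0.05731 mol
From the 1:2 ratio, n(Na2CO3) = 1/2 × 0.05731 = 0.02866 mol
mass of Na2CO3 = 0.02866 × 105.99 = 3.037 g
% Na2CO3 = 3.037 / 4.542 × 100 = 66.87 %

66.87 %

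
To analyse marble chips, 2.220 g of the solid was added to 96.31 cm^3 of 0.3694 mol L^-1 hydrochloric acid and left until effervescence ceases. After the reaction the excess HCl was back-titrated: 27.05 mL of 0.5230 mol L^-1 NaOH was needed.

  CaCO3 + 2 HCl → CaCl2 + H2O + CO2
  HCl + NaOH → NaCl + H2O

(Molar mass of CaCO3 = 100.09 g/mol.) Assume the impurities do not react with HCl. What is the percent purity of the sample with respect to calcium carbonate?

n(HCl) added = 0.09631 × 0.3694 = 0.03558 mol
n(NaOH) used in back-titration = 0.02705 × 0.5230 = 0.01415 mol
n(HCl) left over = 0.01415 mol (1:1 ratio)
n(HCl) consumed by analyte = 0.03558 − 0.01415 = 0.02143 mol
From the 1:2 ratio, n(CaCO3) = 1/2 × 0.02143 = 0.01071 mol
mass of CaCO3 = 0.01071 × 100.09 = 1.072 g
% CaCO3 = 1.072 / 2.220 × 100 = 48.31 %

48.31 %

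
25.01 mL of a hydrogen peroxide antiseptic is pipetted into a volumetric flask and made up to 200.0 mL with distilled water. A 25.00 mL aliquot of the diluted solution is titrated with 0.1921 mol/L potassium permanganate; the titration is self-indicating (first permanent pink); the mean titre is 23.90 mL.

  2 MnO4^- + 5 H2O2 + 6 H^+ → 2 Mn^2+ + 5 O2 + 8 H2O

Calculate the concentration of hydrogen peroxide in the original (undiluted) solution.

3.671 mol/L

n(KMnO4) = 0.02390 × 0.1921 = 4.591 × 10^-3 mol
From the 5:2 ratio, n(H2O2) in the aliquot = 5/2 × 4.591 × 10^-3 = 0.01148 mol
[H2O2]_dilute = 0.01148 / 0.02500 = 0.4591 mol/L
Dilution factor = 200.0 / 25.01 = 7.997
[H2O2]_stock = 0.4591 × 7.997 = 3.671 mol/L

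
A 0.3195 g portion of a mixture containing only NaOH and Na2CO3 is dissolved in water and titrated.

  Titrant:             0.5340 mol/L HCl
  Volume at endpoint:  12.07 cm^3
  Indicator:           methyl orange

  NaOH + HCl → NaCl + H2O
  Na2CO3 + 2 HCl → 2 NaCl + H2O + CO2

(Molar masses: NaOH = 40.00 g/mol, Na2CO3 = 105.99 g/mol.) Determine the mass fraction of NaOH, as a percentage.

21.27 %

n(HCl) = 0.01207 × 0.5340 = 6.445 × 10^-3 mol
Let x = n(NaOH), y = n(Na2CO3).
Titrant: 1x + 2y = 6.445 × 10^-3;  mass: 40.00x + 105.99y = 0.3195
Solving, x = 1.699 × 10^-3 mol, y = 2.373 × 10^-3 mol
mass of NaOH = 1.699 × 10^-3 × 40.00 = 0.06794 g
% NaOH = 0.06794 / 0.3195 × 100 = 21.27 %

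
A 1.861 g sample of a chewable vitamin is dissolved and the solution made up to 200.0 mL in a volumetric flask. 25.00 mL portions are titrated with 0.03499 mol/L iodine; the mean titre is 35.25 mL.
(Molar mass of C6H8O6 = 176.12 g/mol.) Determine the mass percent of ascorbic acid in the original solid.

C6H8O6 + I2 → C6H6O6 + 2 HI
n(I2) per titration = 0.03525 × 0.03499 = 1.233 × 10^-3 mol
n(C6H8O6) in each aliquot = 1.233 × 10^-3 mol (1:1 ratio)
n(C6H8O6) in the whole flask = 1.233 × 10^-3 × 200.0/25.00 = 9.867 × 10^-3 mol
mass of C6H8O6 = 9.867 × 10^-3 × 176.12 = 1.738 g
% C6H8O6 = 1.738 / 1.861 × 100 = 93.38 %

93.38 %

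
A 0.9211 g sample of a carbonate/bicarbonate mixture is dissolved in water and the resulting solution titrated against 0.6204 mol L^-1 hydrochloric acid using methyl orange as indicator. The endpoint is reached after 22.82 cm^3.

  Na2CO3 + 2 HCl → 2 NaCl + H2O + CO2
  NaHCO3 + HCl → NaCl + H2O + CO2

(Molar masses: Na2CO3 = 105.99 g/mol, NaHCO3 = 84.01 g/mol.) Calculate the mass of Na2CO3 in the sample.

n(HCl) = 0.02282 × 0.6204 = 0.01416 mol
Let x = n(Na2CO3), y = n(NaHCO3).
Titrant: 2x + 1y = 0.01416;  mass: 105.99x + 84.01y = 0.9211
Solving, x = 4.325 × 10^-3 mol, y = 5.508 × 10^-3 mol
mass of Na2CO3 = 4.325 × 10^-3 × 105.99 = 0.4584 g

0.4584 g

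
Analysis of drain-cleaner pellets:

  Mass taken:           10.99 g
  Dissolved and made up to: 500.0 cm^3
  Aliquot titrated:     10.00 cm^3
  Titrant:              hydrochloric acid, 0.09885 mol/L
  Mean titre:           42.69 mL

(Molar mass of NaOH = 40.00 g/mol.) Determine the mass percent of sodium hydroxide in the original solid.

NaOH + HCl → NaCl + H2O
n(HCl) per titration = 0.04269 × 0.09885 = 4.220 × 10^-3 mol
n(NaOH) in each aliquot = 4.220 × 10^-3 mol (1:1 ratio)
n(NaOH) in the whole flask = 4.220 × 10^-3 × 500.0/10.00 = 0.2110 mol
mass of NaOH = 0.2110 × 40.00 = 8.440 g
% NaOH = 8.440 / 10.99 × 100 = 76.80 %

76.80 %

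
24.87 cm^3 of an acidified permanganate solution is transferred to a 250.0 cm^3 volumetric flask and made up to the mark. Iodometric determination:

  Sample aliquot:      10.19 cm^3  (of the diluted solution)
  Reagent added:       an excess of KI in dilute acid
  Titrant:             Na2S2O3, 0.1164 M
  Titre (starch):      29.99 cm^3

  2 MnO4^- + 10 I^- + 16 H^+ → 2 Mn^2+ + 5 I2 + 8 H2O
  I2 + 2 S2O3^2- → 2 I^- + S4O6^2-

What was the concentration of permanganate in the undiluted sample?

0.6887 M

n(S2O3^2-) = 0.02999 × 0.1164 = 3.491 × 10^-3 mol
n(I2) = n(S2O3^2-)/2 = 1.745 × 10^-3 mol
From the 2:5 ratio, n(MnO4^-) in the aliquot = 2/5 × 1.745 × 10^-3 = 6.982 × 10^-4 mol
[MnO4^-]_dilute = 6.982 × 10^-4 / 0.01019 = 0.06851 mol/L
[MnO4^-]_original = 0.06851 × 250.0/24.87 = 0.6887 mol/L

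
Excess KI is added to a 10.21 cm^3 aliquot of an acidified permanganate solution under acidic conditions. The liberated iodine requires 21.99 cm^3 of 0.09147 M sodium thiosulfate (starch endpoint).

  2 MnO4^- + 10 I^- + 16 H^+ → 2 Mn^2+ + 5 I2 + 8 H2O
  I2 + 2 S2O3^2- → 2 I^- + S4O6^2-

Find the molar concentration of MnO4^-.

n(S2O3^2-) = 0.02199 × 0.09147 = 2.011 × 10^-3 mol
n(I2) = n(S2O3^2-)/2 = 1.006 × 10^-3 mol
From the 2:5 ratio, n(MnO4^-) in the aliquot = 2/5 × 1.006 × 10^-3 = 4.023 × 10^-4 mol
[MnO4^-] = 4.023 × 10^-4 / 0.01021 = 0.03940 mol/L

0.03940 M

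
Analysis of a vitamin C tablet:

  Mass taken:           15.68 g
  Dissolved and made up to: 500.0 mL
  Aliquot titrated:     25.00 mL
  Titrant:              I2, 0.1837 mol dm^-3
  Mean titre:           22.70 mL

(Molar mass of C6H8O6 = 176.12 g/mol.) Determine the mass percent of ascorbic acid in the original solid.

C6H8O6 + I2 → C6H6O6 + 2 HI
n(I2) per titration = 0.02270 × 0.1837 = 4.170 × 10^-3 mol
n(C6H8O6) in each aliquot = 4.170 × 10^-3 mol (1:1 ratio)
n(C6H8O6) in the whole flask = 4.170 × 10^-3 × 500.0/25.00 = 0.08340 mol
mass of C6H8O6 = 0.08340 × 176.12 = 14.69 g
% C6H8O6 = 14.69 / 15.68 × 100 = 93.68 %

93.68 %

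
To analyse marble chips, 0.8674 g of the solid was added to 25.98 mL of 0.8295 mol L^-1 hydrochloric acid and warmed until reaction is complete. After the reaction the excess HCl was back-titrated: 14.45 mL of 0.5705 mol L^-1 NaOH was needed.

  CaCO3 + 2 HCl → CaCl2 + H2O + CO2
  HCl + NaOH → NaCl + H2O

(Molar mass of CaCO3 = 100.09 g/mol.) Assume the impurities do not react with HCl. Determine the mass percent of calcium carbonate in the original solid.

76.77 %

n(HCl) added = 0.02598 × 0.8295 = 0.02155 mol
n(NaOH) used in back-titration = 0.01445 × 0.5705 = 8.244 × 10^-3 mol
n(HCl) left over = 8.244 × 10^-3 mol (1:1 ratio)
n(HCl) consumed by analyte = 0.02155 − 8.244 × 10^-3 = 0.01331 mol
From the 1:2 ratio, n(CaCO3) = 1/2 × 0.01331 = 6.653 × 10^-3 mol
mass of CaCO3 = 6.653 × 10^-3 × 100.09 = 0.6659 g
% CaCO3 = 0.6659 / 0.8674 × 100 = 76.77 %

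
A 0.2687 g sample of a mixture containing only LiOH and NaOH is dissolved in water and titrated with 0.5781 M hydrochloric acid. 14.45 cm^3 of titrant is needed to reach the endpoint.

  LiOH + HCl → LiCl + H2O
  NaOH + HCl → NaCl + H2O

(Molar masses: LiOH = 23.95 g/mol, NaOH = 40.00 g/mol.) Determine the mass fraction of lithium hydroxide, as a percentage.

n(HCl) = 0.01445 × 0.5781 = 8.354 × 10^-3 mol
Let x = n(LiOH), y = n(NaOH).
Titrant: 1x + 1y = 8.354 × 10^-3;  mass: 23.95x + 40.00y = 0.2687
Solving, x = 4.077 × 10^-3 mol, y = 4.276 × 10^-3 mol
mass of LiOH = 4.077 × 10^-3 × 23.95 = 0.09765 g
% LiOH = 0.09765 / 0.2687 × 100 = 36.34 %

36.34 %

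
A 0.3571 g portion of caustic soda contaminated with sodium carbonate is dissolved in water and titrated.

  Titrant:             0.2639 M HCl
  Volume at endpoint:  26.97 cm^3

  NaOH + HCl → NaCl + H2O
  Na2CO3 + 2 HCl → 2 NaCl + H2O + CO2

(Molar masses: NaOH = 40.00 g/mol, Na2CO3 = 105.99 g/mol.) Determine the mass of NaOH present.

n(HCl) = 0.02697 × 0.2639 = 7.117 × 10^-3 mol
Let x = n(NaOH), y = n(Na2CO3).
Titrant: 1x + 2y = 7.117 × 10^-3;  mass: 40.00x + 105.99y = 0.3571
Solving, x = 1.546 × 10^-3 mol, y = 2.786 × 10^-3 mol
mass of NaOH = 1.546 × 10^-3 × 40.00 = 0.06183 g

0.06183 g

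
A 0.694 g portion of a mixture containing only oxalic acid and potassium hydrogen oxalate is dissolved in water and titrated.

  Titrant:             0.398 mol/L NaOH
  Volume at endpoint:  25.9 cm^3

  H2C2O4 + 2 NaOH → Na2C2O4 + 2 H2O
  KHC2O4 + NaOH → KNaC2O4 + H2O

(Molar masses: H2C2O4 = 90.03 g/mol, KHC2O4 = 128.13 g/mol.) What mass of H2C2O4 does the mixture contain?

0.339 g

n(NaOH) = 0.0259 × 0.398 = 0.0103 mol
Let x = n(H2C2O4), y = n(KHC2O4).
Titrant: 2x + 1y = 0.0103;  mass: 90.03x + 128.13y = 0.694
Solving, x = 3.77 × 10^-3 mol, y = 2.77 × 10^-3 mol
mass of H2C2O4 = 3.77 × 10^-3 × 90.03 = 0.339 g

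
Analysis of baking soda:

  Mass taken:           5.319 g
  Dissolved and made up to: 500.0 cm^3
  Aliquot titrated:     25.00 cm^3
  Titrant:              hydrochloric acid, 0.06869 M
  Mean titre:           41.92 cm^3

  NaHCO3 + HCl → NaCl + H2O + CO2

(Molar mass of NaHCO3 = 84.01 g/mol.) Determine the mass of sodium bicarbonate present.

n(HCl) per titration = 0.04192 × 0.06869 = 2.879 × 10^-3 mol
n(NaHCO3) in each aliquot = 2.879 × 10^-3 mol (1:1 ratio)
n(NaHCO3) in the whole flask = 2.879 × 10^-3 × 500.0/25.00 = 0.05759 mol
mass of NaHCO3 = 0.05759 × 84.01 = 4.838 g

4.838 g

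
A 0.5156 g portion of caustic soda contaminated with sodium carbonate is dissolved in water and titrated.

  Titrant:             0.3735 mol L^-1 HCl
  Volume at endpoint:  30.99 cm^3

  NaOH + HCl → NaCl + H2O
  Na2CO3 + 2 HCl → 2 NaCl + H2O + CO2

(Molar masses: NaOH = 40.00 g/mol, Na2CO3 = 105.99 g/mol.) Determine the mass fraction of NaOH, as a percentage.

58.39 %

n(HCl) = 0.03099 × 0.3735 = 0.01157 mol
Let x = n(NaOH), y = n(Na2CO3).
Titrant: 1x + 2y = 0.01157;  mass: 40.00x + 105.99y = 0.5156
Solving, x = 7.526 × 10^-3 mol, y = 2.024 × 10^-3 mol
mass of NaOH = 7.526 × 10^-3 × 40.00 = 0.3011 g
% NaOH = 0.3011 / 0.5156 × 100 = 58.39 %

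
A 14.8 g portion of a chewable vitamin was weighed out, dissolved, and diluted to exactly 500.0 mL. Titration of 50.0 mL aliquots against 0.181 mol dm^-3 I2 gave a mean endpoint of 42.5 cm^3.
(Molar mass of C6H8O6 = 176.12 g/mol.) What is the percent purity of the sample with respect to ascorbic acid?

C6H8O6 + I2 → C6H6O6 + 2 HI
n(I2) per titration = 0.0425 × 0.181 = 7.69 × 10^-3 mol
n(C6H8O6) in each aliquot = 7.69 × 10^-3 mol (1:1 ratio)
n(C6H8O6) in the whole flask = 7.69 × 10^-3 × 500.0/50.0 = 0.0769 mol
mass of C6H8O6 = 0.0769 × 176.12 = 13.5 g
% C6H8O6 = 13.5 / 14.8 × 100 = 91.5 %

91.5 %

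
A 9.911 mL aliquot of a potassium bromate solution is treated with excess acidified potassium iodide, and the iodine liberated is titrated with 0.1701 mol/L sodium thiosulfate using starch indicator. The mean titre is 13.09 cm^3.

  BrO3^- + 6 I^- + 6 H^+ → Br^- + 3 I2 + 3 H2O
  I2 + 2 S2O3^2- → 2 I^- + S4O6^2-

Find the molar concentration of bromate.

n(S2O3^2-) = 0.01309 × 0.1701 = 2.227 × 10^-3 mol
n(I2) = n(S2O3^2-)/2 = 1.113 × 10^-3 mol
From the 1:3 ratio, n(BrO3^-) in the aliquot = 1/3 × 1.113 × 10^-3 = 3.711 × 10^-4 mol
[BrO3^-] = 3.711 × 10^-4 / 0.009911 = 0.03744 mol/L

0.03744 mol/L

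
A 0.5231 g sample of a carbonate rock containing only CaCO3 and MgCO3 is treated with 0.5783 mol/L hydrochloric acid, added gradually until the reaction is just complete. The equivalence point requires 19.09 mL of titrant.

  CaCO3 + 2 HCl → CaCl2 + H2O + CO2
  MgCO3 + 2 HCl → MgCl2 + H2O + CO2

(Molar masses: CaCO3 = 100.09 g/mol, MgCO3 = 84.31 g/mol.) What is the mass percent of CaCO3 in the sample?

69.99 %

n(HCl) = 0.01909 × 0.5783 = 0.01104 mol
Let x = n(CaCO3), y = n(MgCO3).
Titrant: 2x + 2y = 0.01104;  mass: 100.09x + 84.31y = 0.5231
Solving, x = 3.658 × 10^-3 mol, y = 1.862 × 10^-3 mol
mass of CaCO3 = 3.658 × 10^-3 × 100.09 = 0.3661 g
% CaCO3 = 0.3661 / 0.5231 × 100 = 69.99 %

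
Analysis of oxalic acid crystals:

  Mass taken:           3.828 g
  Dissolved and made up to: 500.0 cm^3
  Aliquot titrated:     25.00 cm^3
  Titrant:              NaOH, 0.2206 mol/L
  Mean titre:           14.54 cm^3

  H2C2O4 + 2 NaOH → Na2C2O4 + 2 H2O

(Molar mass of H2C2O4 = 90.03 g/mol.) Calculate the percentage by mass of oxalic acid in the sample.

75.44 %

n(NaOH) per titration = 0.01454 × 0.2206 = 3.208 × 10^-3 mol
From the 1:2 ratio, n(H2C2O4) in each aliquot = 1/2 × 3.208 × 10^-3 = 1.604 × 10^-3 mol
n(H2C2O4) in the whole flask = 1.604 × 10^-3 × 500.0/25.00 = 0.03208 mol
mass of H2C2O4 = 0.03208 × 90.03 = 2.888 g
% H2C2O4 = 2.888 / 3.828 × 100 = 75.44 %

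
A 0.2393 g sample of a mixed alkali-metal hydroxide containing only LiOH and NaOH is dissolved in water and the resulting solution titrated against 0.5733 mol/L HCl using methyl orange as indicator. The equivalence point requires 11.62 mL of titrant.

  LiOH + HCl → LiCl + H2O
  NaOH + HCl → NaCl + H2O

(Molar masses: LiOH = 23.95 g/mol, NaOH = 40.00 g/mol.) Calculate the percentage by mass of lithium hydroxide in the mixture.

16.94 %

n(HCl) = 0.01162 × 0.5733 = 6.662 × 10^-3 mol
Let x = n(LiOH), y = n(NaOH).
Titrant: 1x + 1y = 6.662 × 10^-3;  mass: 23.95x + 40.00y = 0.2393
Solving, x = 1.693 × 10^-3 mol, y = 4.969 × 10^-3 mol
mass of LiOH = 1.693 × 10^-3 × 23.95 = 0.04054 g
% LiOH = 0.04054 / 0.2393 × 100 = 16.94 %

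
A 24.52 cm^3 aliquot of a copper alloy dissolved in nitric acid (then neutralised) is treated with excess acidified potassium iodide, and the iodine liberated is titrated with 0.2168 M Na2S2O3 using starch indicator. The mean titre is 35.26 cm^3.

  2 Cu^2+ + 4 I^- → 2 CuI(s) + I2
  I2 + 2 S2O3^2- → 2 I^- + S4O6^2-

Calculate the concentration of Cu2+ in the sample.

n(S2O3^2-) = 0.03526 × 0.2168 = 7.644 × 10^-3 mol
n(I2) = n(S2O3^2-)/2 = 3.822 × 10^-3 mol
From the 2:1 ratio, n(Cu2+) in the aliquot = 2/1 × 3.822 × 10^-3 = 7.644 × 10^-3 mol
[Cu2+] = 7.644 × 10^-3 / 0.02452 = 0.3118 mol/L

0.3118 M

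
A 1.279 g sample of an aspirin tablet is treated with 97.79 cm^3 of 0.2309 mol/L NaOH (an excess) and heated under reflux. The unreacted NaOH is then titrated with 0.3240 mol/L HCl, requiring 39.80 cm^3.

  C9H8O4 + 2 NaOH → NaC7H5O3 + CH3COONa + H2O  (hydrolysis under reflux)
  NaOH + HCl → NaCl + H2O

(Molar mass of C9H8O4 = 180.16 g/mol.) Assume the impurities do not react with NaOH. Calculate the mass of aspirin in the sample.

0.8724 g

n(NaOH) added = 0.09779 × 0.2309 = 0.02258 mol
n(HCl) used in back-titration = 0.03980 × 0.3240 = 0.01290 mol
n(NaOH) left over = 0.01290 mol (1:1 ratio)
n(NaOH) consumed by analyte = 0.02258 − 0.01290 = 9.685 × 10^-3 mol
From the 1:2 ratio, n(C9H8O4) = 1/2 × 9.685 × 10^-3 = 4.842 × 10^-3 mol
mass of C9H8O4 = 4.842 × 10^-3 × 180.16 = 0.8724 g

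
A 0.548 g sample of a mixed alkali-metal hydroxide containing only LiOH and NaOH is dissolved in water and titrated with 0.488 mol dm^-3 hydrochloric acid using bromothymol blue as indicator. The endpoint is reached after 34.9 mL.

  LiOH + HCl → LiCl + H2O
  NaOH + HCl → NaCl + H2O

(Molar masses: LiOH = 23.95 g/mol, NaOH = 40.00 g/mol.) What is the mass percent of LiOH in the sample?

n(HCl) = 0.0349 × 0.488 = 0.0170 mol
Let x = n(LiOH), y = n(NaOH).
Titrant: 1x + 1y = 0.0170;  mass: 23.95x + 40.00y = 0.548
Solving, x = 8.30 × 10^-3 mol, y = 8.73 × 10^-3 mol
mass of LiOH = 8.30 × 10^-3 × 23.95 = 0.199 g
% LiOH = 0.199 / 0.548 × 100 = 36.3 %

36.3 %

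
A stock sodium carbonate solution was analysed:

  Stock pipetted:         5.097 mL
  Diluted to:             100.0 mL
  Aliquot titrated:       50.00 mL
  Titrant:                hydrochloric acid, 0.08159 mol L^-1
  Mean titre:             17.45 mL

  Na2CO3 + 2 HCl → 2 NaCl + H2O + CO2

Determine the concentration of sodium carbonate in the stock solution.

n(HCl) = 0.01745 × 0.08159 = 1.424 × 10^-3 mol
From the 1:2 ratio, n(Na2CO3) in the aliquot = 1/2 × 1.424 × 10^-3 = 7.119 × 10^-4 mol
[Na2CO3]_dilute = 7.119 × 10^-4 / 0.05000 = 0.01424 mol/L
Dilution factor = 100.0 / 5.097 = 19.62
[Na2CO3]_stock = 0.01424 × 19.62 = 0.2793 mol/L

0.2793 mol/L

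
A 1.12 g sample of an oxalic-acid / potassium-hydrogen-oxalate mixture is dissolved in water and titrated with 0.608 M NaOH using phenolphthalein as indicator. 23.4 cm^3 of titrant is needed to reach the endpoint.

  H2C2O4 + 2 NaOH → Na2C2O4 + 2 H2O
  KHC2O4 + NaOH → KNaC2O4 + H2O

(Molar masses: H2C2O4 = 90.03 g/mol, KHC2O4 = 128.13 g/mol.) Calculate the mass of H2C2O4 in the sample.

0.381 g

n(NaOH) = 0.0234 × 0.608 = 0.0142 mol
Let x = n(H2C2O4), y = n(KHC2O4).
Titrant: 2x + 1y = 0.0142;  mass: 90.03x + 128.13y = 1.12
Solving, x = 4.23 × 10^-3 mol, y = 5.77 × 10^-3 mol
mass of H2C2O4 = 4.23 × 10^-3 × 90.03 = 0.381 g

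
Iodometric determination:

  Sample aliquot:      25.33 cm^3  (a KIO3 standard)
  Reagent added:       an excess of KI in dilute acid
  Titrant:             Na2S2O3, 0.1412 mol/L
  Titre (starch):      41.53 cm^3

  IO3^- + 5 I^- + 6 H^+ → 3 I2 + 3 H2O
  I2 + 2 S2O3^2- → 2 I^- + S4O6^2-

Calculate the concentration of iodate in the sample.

0.03858 mol/L

n(S2O3^2-) = 0.04153 × 0.1412 = 5.864 × 10^-3 mol
n(I2) = n(S2O3^2-)/2 = 2.932 × 10^-3 mol
From the 1:3 ratio, n(IO3^-) in the aliquot = 1/3 × 2.932 × 10^-3 = 9.773 × 10^-4 mol
[IO3^-] = 9.773 × 10^-4 / 0.02533 = 0.03858 mol/L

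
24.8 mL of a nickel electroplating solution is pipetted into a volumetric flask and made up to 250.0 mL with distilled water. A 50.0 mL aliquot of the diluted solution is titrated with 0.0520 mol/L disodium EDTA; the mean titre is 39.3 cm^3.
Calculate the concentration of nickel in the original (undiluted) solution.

Ni^2+ + EDTA^4- → [Ni(EDTA)]^2-
n(EDTA) = 0.0393 × 0.0520 = 2.04 × 10^-3 mol
n(Ni2+) in the aliquot = 2.04 × 10^-3 mol (1:1 ratio)
[Ni2+]_dilute = 2.04 × 10^-3 / 0.0500 = 0.0409 mol/L
Dilution factor = 250.0 / 24.8 = 10.08
[Ni2+]_stock = 0.0409 × 10.08 = 0.412 mol/L

0.412 mol/L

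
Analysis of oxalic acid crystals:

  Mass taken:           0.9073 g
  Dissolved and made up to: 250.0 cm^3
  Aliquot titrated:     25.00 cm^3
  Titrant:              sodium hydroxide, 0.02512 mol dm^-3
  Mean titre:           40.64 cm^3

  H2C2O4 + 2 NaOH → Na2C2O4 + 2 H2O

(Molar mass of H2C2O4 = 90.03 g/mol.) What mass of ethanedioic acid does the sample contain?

0.4595 g

n(NaOH) per titration = 0.04064 × 0.02512 = 1.021 × 10^-3 mol
From the 1:2 ratio, n(H2C2O4) in each aliquot = 1/2 × 1.021 × 10^-3 = 5.104 × 10^-4 mol
n(H2C2O4) in the whole flask = 5.104 × 10^-4 × 250.0/25.00 = 5.104 × 10^-3 mol
mass of H2C2O4 = 5.104 × 10^-3 × 90.03 = 0.4595 g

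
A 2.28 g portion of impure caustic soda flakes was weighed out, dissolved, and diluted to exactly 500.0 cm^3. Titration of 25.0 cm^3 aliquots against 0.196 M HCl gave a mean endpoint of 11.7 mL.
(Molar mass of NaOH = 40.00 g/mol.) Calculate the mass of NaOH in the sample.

1.83 g

NaOH + HCl → NaCl + H2O
n(HCl) per titration = 0.0117 × 0.196 = 2.29 × 10^-3 mol
n(NaOH) in each aliquot = 2.29 × 10^-3 mol (1:1 ratio)
n(NaOH) in the whole flask = 2.29 × 10^-3 × 500.0/25.0 = 0.0459 mol
mass of NaOH = 0.0459 × 40.00 = 1.83 g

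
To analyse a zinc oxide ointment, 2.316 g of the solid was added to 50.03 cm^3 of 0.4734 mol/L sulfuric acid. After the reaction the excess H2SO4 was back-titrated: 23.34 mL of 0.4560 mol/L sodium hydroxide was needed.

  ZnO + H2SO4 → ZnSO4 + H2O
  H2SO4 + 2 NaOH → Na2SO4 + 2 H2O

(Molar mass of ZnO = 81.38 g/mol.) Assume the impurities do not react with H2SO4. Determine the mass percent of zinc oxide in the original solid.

64.52 %

n(H2SO4) added = 0.05003 × 0.4734 = 0.02368 mol
n(NaOH) used in back-titration = 0.02334 × 0.4560 = 0.01064 mol
From the 1:2 ratio, n(H2SO4) left over = 1/2 × 0.01064 = 5.322 × 10^-3 mol
n(H2SO4) consumed by analyte = 0.02368 − 5.322 × 10^-3 = 0.01836 mol
n(ZnO) = 0.01836 mol (1:1 ratio)
mass of ZnO = 0.01836 × 81.38 = 1.494 g
% ZnO = 1.494 / 2.316 × 100 = 64.52 %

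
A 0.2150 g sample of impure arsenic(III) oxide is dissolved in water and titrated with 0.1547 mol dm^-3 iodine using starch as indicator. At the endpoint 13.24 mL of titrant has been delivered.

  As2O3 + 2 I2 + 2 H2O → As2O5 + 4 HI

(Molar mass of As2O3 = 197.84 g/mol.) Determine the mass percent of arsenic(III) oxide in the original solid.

n(I2) = 0.01324 L × 0.1547 mol/L = 2.048 × 10^-3 mol
From the 1:2 ratio, n(As2O3) = 1/2 × 2.048 × 10^-3 = 1.024 × 10^-3 mol
mass of As2O3 = 1.024 × 10^-3 × 197.84 g/mol = 0.2026 g
% As2O3 = 0.2026 / 0.2150 × 100 = 94.24 %

94.24 %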